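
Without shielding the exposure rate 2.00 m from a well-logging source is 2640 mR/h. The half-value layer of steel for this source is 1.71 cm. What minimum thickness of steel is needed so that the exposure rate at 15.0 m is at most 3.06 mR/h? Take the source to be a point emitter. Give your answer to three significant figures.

At 15.0 m, distance alone gives (2.00/15.0)² = 0.01778, so 2640 × 0.01778 = 46.94 mR/h.
Further attenuation needed: 46.94/3.06 = 15.34.
n = log₂(15.34) = 3.939 half-value layers.
Thickness = 3.939 × 1.71 cm = 6.736 cm.

6.74 cm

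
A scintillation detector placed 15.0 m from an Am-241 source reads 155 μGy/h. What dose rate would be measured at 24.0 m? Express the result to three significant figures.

60.5 μGy/h

Intensity scales as (d₁/d₂)², so scaling from 15.0 m to 24.0 m:
155 × (15.0/24.0)² = 155 × 0.3906 = 60.54 μGy/h.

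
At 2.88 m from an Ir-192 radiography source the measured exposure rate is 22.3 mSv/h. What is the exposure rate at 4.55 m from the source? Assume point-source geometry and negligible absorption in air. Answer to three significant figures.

Intensity scales as (d₁/d₂)², so scaling from 2.88 m to 4.55 m:
22.3 × (2.88/4.55)² = 22.3 × 0.4006 = 8.933 mSv/h.

8.93 mSv/h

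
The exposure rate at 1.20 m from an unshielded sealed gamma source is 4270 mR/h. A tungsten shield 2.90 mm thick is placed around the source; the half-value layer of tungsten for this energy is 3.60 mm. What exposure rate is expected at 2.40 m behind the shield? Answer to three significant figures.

Distance alone: (1.20/2.40)² = 0.2500, so 4270 × 0.2500 = 1068 mR/h.
Shield: 2.90/3.60 = 0.8056 half-value layers → attenuation 2^(−0.8056) = 0.5721.
Combined: 1068 × 0.5721 = 611.0 mR/h.

611 mR/h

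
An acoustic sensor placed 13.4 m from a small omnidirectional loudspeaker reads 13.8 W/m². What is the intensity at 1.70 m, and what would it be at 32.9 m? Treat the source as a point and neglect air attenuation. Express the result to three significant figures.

Intensity scales as (d₁/d₂)², so
At 1.70 m: 13.8 × (13.4/1.70)² = 13.8 × 62.13 = 857.4 W/m²
At 32.9 m: 857.4 × (1.70/32.9)² = 857.4 × 0.002670 = 2.289 W/m².

857 W/m²; 2.29 W/m²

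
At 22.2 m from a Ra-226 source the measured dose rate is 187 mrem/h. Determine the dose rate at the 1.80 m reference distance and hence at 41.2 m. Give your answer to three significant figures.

Since intensity falls as 1/r²,
At 1.80 m: (22.2/1.80)² = 152.1, so 187 × 152.1 = 28440 mrem/h
At 41.2 m: (1.80/41.2)² = 0.001909, so 28440 × 0.001909 = 54.29 mrem/h.

28400 mrem/h; 54.3 mrem/h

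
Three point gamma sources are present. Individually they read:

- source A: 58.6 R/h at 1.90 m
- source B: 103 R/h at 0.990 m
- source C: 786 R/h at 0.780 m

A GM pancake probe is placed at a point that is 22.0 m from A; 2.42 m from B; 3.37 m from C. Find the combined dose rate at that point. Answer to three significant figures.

59.8 R/h

By superposition, sum each source's inverse-square contribution:
A: 58.6 × (1.90/22.0)² = 0.4371 R/h
B: 103 × (0.990/2.42)² = 17.24 R/h
C: 786 × (0.780/3.37)² = 42.11 R/h
Total = 0.4371 + 17.24 + 42.11 = 59.79 R/h.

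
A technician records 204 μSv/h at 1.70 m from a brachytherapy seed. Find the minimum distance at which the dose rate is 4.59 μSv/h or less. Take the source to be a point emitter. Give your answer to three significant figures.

Applying the 1/r² law, d₂ = d₁·√(I₁/I₂).
I₁/I₂ = 204/4.59 = 44.44, so d₂ = 1.70 × √44.44 = 11.33 m.

11.3 m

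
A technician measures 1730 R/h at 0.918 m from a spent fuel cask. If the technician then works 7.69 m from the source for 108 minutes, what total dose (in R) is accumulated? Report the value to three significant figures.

44.4 R

Using I₁d₁² = I₂d₂², rate at 7.69 m:
(0.918/7.69)² = 0.01425, so 1730 × 0.01425 = 24.65 R/h.
Dose = rate × time = 24.65 R/h × 1.800 h = 44.37 R.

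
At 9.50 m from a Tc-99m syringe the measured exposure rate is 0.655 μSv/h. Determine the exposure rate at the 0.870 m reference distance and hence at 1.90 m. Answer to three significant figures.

78.1 μSv/h; 16.4 μSv/h

Applying the 1/r² law,
At 0.870 m: 0.655 × (9.50/0.870)² = 0.655 × 119.2 = 78.08 μSv/h
At 1.90 m: 78.08 × (0.870/1.90)² = 78.08 × 0.2097 = 16.37 μSv/h.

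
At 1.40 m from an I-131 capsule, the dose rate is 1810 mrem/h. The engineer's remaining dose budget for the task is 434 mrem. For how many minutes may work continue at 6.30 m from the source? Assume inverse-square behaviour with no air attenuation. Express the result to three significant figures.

Applying the 1/r² law, rate at 6.30 m:
1810 × (1.40/6.30)² = 1810 × 0.04938 = 89.38 mrem/h.
Stay time = 434 mrem ÷ 89.38 mrem/h = 4.856 h = 291.4 min.

291 min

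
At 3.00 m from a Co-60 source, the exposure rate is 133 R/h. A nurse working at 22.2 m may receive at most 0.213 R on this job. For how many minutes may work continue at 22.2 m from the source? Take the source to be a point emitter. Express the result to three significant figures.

Since intensity falls as 1/r², rate at 22.2 m:
(3.00/22.2)² = 0.01826, so 133 × 0.01826 = 2.429 R/h.
Stay time = 0.213 R ÷ 2.429 R/h = 0.08769 h = 5.261 min.

5.26 min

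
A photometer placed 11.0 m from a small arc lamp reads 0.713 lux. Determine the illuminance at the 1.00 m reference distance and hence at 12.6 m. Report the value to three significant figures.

By the inverse-square law,
At 1.00 m: (11.0/1.00)² = 121.0, so 0.713 × 121.0 = 86.27 lux
At 12.6 m: 86.27 × (1.00/12.6)² = 86.27 × 0.006299 = 0.5434 lux.

86.3 lux; 0.543 lux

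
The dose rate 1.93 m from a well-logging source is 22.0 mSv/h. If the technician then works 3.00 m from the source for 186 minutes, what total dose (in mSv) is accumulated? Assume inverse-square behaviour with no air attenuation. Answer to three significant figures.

Applying the 1/r² law, rate at 3.00 m:
22.0 × (1.93/3.00)² = 22.0 × 0.4139 = 9.106 mSv/h.
Dose = rate × time = 9.106 mSv/h × 3.100 h = 28.23 mSv.

28.2 mSv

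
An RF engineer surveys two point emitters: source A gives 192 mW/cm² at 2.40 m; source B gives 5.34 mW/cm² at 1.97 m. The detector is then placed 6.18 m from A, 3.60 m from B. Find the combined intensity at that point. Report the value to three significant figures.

30.6 mW/cm²

By superposition, sum each source's inverse-square contribution:
A: 192 × (2.40/6.18)² = 28.96 mW/cm²
B: 5.34 × (1.97/3.60)² = 1.599 mW/cm²
Total = 28.96 + 1.599 = 30.56 mW/cm².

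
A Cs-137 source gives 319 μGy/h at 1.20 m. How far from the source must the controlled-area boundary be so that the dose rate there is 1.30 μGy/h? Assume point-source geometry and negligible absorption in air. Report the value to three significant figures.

18.8 m

By the inverse-square law, d₂ = d₁·√(I₁/I₂).
I₁/I₂ = 319/1.30 = 245.4, so d₂ = 1.20 × √245.4 = 18.80 m.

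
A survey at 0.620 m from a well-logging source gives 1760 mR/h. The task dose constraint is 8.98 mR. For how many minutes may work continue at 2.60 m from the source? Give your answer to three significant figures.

5.38 min

Applying the 1/r² law, rate at 2.60 m:
1760 × (0.620/2.60)² = 1760 × 0.05686 = 100.1 mR/h.
Stay time = 8.98 mR ÷ 100.1 mR/h = 0.08971 h = 5.383 min.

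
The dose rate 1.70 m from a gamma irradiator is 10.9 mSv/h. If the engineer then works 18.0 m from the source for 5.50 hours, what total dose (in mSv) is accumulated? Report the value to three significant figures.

0.535 mSv

By the inverse-square law, rate at 18.0 m:
(1.70/18.0)² = 0.008920, so 10.9 × 0.008920 = 0.09723 mSv/h.
Dose = rate × time = 0.09723 mSv/h × 5.500 h = 0.5348 mSv.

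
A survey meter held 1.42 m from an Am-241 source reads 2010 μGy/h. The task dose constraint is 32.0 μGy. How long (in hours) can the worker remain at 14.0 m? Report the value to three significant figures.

Using I₁d₁² = I₂d₂², rate at 14.0 m:
(1.42/14.0)² = 0.01029, so 2010 × 0.01029 = 20.68 μGy/h.
Stay time = 32.0 μGy ÷ 20.68 μGy/h = 1.547 h.

1.55 h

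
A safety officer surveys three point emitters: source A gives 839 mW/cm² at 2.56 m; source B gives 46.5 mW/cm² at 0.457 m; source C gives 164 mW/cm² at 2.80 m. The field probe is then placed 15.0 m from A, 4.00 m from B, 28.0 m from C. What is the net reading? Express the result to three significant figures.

26.7 mW/cm²

Each source contributes Iᵢ·(dᵢ/rᵢ)²; contributions add.
A: 839 × (2.56/15.0)² = 24.44 mW/cm²
B: 46.5 × (0.457/4.00)² = 0.6070 mW/cm²
C: 164 × (2.80/28.0)² = 1.640 mW/cm²
Total = 24.44 + 0.6070 + 1.640 = 26.69 mW/cm².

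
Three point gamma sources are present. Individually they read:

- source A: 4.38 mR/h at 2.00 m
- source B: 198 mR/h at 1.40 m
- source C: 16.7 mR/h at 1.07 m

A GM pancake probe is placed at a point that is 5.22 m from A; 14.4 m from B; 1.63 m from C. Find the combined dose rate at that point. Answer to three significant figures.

9.71 mR/h

By superposition, sum each source's inverse-square contribution:
A: 4.38 × (2.00/5.22)² = 0.6430 mR/h
B: 198 × (1.40/14.4)² = 1.872 mR/h
C: 16.7 × (1.07/1.63)² = 7.196 mR/h
Total = 0.6430 + 1.872 + 7.196 = 9.711 mR/h.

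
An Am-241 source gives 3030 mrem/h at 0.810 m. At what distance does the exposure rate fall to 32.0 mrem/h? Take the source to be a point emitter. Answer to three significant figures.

Since intensity falls as 1/r², d₂ = d₁·√(I₁/I₂).
I₁/I₂ = 3030/32.0 = 94.69, so d₂ = 0.810 × √94.69 = 7.882 m.

7.88 m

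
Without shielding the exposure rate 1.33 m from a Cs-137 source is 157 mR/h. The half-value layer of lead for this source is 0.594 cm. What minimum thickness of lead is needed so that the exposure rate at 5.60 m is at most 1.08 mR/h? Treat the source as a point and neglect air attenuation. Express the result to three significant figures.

At 5.60 m, distance alone gives 157 × (1.33/5.60)² = 157 × 0.05641 = 8.856 mR/h.
Further attenuation needed: 8.856/1.08 = 8.200.
n = log₂(8.200) = 3.036 half-value layers.
Thickness = 3.036 × 0.594 cm = 1.803 cm.

1.80 cm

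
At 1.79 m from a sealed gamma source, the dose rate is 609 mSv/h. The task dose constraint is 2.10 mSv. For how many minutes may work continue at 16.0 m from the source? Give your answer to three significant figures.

16.5 min

Using I₁d₁² = I₂d₂², rate at 16.0 m:
609 × (1.79/16.0)² = 609 × 0.01252 = 7.625 mSv/h.
Stay time = 2.10 mSv ÷ 7.625 mSv/h = 0.2754 h = 16.52 min.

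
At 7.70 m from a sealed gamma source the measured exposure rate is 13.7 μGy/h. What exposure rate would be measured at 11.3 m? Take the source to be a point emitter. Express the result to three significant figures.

6.36 μGy/h

Intensity scales as (d₁/d₂)², so scaling from 7.70 m to 11.3 m:
13.7 × (7.70/11.3)² = 13.7 × 0.4643 = 6.361 μGy/h.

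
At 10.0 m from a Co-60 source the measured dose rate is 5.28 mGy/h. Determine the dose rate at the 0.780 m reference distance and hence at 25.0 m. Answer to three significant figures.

Using I₁d₁² = I₂d₂²,
At 0.780 m: 5.28 × (10.0/0.780)² = 5.28 × 164.4 = 868.0 mGy/h
At 25.0 m: 868.0 × (0.780/25.0)² = 868.0 × 0.0009734 = 0.8449 mGy/h.

868 mGy/h; 0.845 mGy/h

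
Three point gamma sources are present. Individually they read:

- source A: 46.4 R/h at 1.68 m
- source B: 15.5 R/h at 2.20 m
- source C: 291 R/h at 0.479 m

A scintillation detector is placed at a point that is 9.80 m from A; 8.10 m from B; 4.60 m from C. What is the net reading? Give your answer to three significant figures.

5.66 R/h

By superposition, sum each source's inverse-square contribution:
A: 46.4 × (1.68/9.80)² = 1.364 R/h
B: 15.5 × (2.20/8.10)² = 1.143 R/h
C: 291 × (0.479/4.60)² = 3.155 R/h
Total = 1.364 + 1.143 + 3.155 = 5.662 R/h.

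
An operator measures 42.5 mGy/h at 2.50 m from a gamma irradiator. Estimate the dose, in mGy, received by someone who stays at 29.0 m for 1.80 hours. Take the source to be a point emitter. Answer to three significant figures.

0.569 mGy

By the inverse-square law, rate at 29.0 m:
42.5 × (2.50/29.0)² = 42.5 × 0.007432 = 0.3159 mGy/h.
Dose = rate × time = 0.3159 mGy/h × 1.800 h = 0.5686 mGy.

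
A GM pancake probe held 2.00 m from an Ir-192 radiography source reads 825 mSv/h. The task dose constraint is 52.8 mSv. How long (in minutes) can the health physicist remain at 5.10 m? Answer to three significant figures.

Applying the 1/r² law, rate at 5.10 m:
(2.00/5.10)² = 0.1538, so 825 × 0.1538 = 126.9 mSv/h.
Stay time = 52.8 mSv ÷ 126.9 mSv/h = 0.4161 h = 24.97 min.

25.0 min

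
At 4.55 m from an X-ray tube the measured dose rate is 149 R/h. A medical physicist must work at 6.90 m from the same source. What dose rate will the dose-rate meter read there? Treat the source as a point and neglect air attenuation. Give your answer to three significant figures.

64.8 R/h

Since intensity falls as 1/r², scaling from 4.55 m to 6.90 m:
(4.55/6.90)² = 0.4348, so 149 × 0.4348 = 64.79 R/h.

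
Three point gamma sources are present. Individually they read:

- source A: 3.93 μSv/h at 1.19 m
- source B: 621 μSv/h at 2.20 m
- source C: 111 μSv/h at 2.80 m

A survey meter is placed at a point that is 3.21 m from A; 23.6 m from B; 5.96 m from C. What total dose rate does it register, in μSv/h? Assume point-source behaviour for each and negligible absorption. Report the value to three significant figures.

30.4 μSv/h

By superposition, sum each source's inverse-square contribution:
A: 3.93 × (1.19/3.21)² = 0.5401 μSv/h
B: 621 × (2.20/23.6)² = 5.397 μSv/h
C: 111 × (2.80/5.96)² = 24.50 μSv/h
Total = 0.5401 + 5.397 + 24.50 = 30.44 μSv/h.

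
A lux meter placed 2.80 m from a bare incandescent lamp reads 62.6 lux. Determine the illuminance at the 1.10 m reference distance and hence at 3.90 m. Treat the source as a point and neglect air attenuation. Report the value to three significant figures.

Using I₁d₁² = I₂d₂²,
At 1.10 m: (2.80/1.10)² = 6.479, so 62.6 × 6.479 = 405.6 lux
At 3.90 m: (1.10/3.90)² = 0.07955, so 405.6 × 0.07955 = 32.27 lux.

406 lux; 32.3 lux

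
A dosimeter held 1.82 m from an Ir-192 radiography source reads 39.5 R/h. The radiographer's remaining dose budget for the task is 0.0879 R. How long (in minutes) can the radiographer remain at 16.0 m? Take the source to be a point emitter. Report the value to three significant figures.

Intensity scales as (d₁/d₂)², so rate at 16.0 m:
39.5 × (1.82/16.0)² = 39.5 × 0.01294 = 0.5111 R/h.
Stay time = 0.0879 R ÷ 0.5111 R/h = 0.1720 h = 10.32 min.

10.3 min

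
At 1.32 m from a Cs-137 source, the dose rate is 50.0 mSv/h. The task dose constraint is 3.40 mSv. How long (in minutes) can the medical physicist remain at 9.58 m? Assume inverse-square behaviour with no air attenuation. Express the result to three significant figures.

By the inverse-square law, rate at 9.58 m:
(1.32/9.58)² = 0.01899, so 50.0 × 0.01899 = 0.9495 mSv/h.
Stay time = 3.40 mSv ÷ 0.9495 mSv/h = 3.581 h = 214.9 min.

215 min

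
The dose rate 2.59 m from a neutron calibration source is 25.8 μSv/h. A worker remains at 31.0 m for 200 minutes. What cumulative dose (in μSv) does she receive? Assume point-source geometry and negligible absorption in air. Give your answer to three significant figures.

Using I₁d₁² = I₂d₂², rate at 31.0 m:
25.8 × (2.59/31.0)² = 25.8 × 0.006980 = 0.1801 μSv/h.
Dose = rate × time = 0.1801 μSv/h × 3.333 h = 0.6003 μSv.

0.600 μSv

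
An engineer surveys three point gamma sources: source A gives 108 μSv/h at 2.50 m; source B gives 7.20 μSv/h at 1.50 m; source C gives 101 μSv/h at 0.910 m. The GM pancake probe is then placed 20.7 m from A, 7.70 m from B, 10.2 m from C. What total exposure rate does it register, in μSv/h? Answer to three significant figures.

Each source contributes Iᵢ·(dᵢ/rᵢ)²; contributions add.
A: 108 × (2.50/20.7)² = 1.575 μSv/h
B: 7.20 × (1.50/7.70)² = 0.2732 μSv/h
C: 101 × (0.910/10.2)² = 0.8039 μSv/h
Total = 1.575 + 0.2732 + 0.8039 = 2.652 μSv/h.

2.65 μSv/h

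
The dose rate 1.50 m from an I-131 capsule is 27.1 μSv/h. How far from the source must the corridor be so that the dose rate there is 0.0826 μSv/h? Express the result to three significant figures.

Since intensity falls as 1/r², d₂ = d₁·√(I₁/I₂).
I₁/I₂ = 27.1/0.0826 = 328.1, so d₂ = 1.50 × √328.1 = 27.17 m.

27.2 m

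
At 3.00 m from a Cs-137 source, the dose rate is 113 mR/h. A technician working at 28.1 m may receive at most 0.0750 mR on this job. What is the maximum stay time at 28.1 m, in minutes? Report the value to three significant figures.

Using I₁d₁² = I₂d₂², rate at 28.1 m:
113 × (3.00/28.1)² = 113 × 0.01140 = 1.288 mR/h.
Stay time = 0.0750 mR ÷ 1.288 mR/h = 0.05823 h = 3.494 min.

3.49 min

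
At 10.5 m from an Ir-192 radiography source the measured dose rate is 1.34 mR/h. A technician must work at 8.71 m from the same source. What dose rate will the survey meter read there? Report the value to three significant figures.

Using I₁d₁² = I₂d₂², scaling from 10.5 m to 8.71 m:
(10.5/8.71)² = 1.453, so 1.34 × 1.453 = 1.947 mR/h.

1.95 mR/h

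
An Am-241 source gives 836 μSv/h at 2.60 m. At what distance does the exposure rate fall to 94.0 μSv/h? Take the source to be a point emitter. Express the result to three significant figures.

7.75 m

By the inverse-square law, d₂ = d₁·√(I₁/I₂).
I₁/I₂ = 836/94.0 = 8.894, so d₂ = 2.60 × √8.894 = 7.754 m.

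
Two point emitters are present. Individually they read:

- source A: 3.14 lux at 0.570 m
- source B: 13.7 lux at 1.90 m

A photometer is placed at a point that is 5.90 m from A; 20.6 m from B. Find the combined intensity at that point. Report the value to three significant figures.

Each source contributes Iᵢ·(dᵢ/rᵢ)²; contributions add.
A: 3.14 × (0.570/5.90)² = 0.02931 lux
B: 13.7 × (1.90/20.6)² = 0.1165 lux
Total = 0.02931 + 0.1165 = 0.1458 lux.

0.146 lux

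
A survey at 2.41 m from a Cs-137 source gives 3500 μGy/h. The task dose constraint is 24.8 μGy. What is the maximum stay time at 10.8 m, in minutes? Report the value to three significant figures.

Intensity scales as (d₁/d₂)², so rate at 10.8 m:
3500 × (2.41/10.8)² = 3500 × 0.04980 = 174.3 μGy/h.
Stay time = 24.8 μGy ÷ 174.3 μGy/h = 0.1423 h = 8.538 min.

8.54 min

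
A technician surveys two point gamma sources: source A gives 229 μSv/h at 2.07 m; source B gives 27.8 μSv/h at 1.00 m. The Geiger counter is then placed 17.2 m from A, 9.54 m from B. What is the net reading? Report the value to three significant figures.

3.62 μSv/h

By superposition, sum each source's inverse-square contribution:
A: 229 × (2.07/17.2)² = 3.317 μSv/h
B: 27.8 × (1.00/9.54)² = 0.3055 μSv/h
Total = 3.317 + 0.3055 = 3.623 μSv/h.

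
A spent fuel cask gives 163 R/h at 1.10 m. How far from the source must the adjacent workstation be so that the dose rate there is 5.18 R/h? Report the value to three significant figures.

6.17 m

Using I₁d₁² = I₂d₂², d₂ = d₁·√(I₁/I₂).
I₁/I₂ = 163/5.18 = 31.47, so d₂ = 1.10 × √31.47 = 6.171 m.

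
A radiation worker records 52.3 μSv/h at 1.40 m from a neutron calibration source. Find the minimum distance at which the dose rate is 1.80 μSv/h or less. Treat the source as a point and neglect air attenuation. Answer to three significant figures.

Since intensity falls as 1/r², d₂ = d₁·√(I₁/I₂).
I₁/I₂ = 52.3/1.80 = 29.06, so d₂ = 1.40 × √29.06 = 7.547 m.

7.55 m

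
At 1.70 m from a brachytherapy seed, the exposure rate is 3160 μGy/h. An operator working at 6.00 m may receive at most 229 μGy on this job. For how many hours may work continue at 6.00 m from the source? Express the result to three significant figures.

0.903 h

Using I₁d₁² = I₂d₂², rate at 6.00 m:
(1.70/6.00)² = 0.08028, so 3160 × 0.08028 = 253.7 μGy/h.
Stay time = 229 μGy ÷ 253.7 μGy/h = 0.9026 h.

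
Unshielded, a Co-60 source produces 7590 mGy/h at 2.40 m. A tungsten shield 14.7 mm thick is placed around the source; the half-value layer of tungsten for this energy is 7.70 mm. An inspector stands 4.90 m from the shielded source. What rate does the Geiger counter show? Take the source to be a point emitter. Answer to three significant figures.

Distance alone: 7590 × (2.40/4.90)² = 7590 × 0.2399 = 1821 mGy/h.
Shield: 14.7/7.70 = 1.909 half-value layers → attenuation 2^(−1.909) = 0.2663.
Combined: 1821 × 0.2663 = 484.9 mGy/h.

485 mGy/h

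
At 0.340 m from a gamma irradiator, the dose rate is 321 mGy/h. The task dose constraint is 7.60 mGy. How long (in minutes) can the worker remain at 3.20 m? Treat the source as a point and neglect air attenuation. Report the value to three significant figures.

126 min

By the inverse-square law, rate at 3.20 m:
321 × (0.340/3.20)² = 321 × 0.01129 = 3.624 mGy/h.
Stay time = 7.60 mGy ÷ 3.624 mGy/h = 2.097 h = 125.8 min.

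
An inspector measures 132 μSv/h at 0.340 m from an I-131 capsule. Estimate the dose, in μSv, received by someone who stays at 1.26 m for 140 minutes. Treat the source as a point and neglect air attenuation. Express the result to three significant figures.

Using I₁d₁² = I₂d₂², rate at 1.26 m:
(0.340/1.26)² = 0.07281, so 132 × 0.07281 = 9.611 μSv/h.
Dose = rate × time = 9.611 μSv/h × 2.333 h = 22.42 μSv.

22.4 μSv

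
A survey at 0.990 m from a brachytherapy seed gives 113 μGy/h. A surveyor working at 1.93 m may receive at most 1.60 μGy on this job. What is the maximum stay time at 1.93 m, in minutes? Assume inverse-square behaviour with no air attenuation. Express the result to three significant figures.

3.23 min

Intensity scales as (d₁/d₂)², so rate at 1.93 m:
(0.990/1.93)² = 0.2631, so 113 × 0.2631 = 29.73 μGy/h.
Stay time = 1.60 μGy ÷ 29.73 μGy/h = 0.05382 h = 3.229 min.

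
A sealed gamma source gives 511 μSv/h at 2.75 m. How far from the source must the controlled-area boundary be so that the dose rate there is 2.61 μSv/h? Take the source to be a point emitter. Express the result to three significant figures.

Intensity scales as (d₁/d₂)², so d₂ = d₁·√(I₁/I₂).
I₁/I₂ = 511/2.61 = 195.8, so d₂ = 2.75 × √195.8 = 38.48 m.

38.5 m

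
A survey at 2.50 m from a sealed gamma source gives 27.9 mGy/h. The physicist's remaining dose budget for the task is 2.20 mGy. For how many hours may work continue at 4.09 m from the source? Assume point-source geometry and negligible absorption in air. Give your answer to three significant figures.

Applying the 1/r² law, rate at 4.09 m:
27.9 × (2.50/4.09)² = 27.9 × 0.3736 = 10.42 mGy/h.
Stay time = 2.20 mGy ÷ 10.42 mGy/h = 0.2111 h.

0.211 h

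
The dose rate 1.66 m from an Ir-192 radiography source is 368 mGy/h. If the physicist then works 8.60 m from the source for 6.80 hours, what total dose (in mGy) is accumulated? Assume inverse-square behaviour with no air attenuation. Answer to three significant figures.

93.2 mGy

Since intensity falls as 1/r², rate at 8.60 m:
(1.66/8.60)² = 0.03726, so 368 × 0.03726 = 13.71 mGy/h.
Dose = rate × time = 13.71 mGy/h × 6.800 h = 93.23 mGy.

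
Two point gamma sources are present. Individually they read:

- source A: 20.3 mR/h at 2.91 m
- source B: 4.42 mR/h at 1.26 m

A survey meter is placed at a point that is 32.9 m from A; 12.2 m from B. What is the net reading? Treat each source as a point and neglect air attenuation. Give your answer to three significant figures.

By superposition, sum each source's inverse-square contribution:
A: 20.3 × (2.91/32.9)² = 0.1588 mR/h
B: 4.42 × (1.26/12.2)² = 0.04715 mR/h
Total = 0.1588 + 0.04715 = 0.2059 mR/h.

0.206 mR/h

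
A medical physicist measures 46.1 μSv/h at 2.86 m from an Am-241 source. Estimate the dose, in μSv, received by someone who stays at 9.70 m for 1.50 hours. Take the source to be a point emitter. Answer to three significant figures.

Using I₁d₁² = I₂d₂², rate at 9.70 m:
46.1 × (2.86/9.70)² = 46.1 × 0.08693 = 4.007 μSv/h.
Dose = rate × time = 4.007 μSv/h × 1.500 h = 6.010 μSv.

6.01 μSv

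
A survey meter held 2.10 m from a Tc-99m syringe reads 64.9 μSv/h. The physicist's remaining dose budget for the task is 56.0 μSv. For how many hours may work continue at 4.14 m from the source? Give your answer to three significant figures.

Intensity scales as (d₁/d₂)², so rate at 4.14 m:
64.9 × (2.10/4.14)² = 64.9 × 0.2573 = 16.70 μSv/h.
Stay time = 56.0 μSv ÷ 16.70 μSv/h = 3.353 h.

3.35 h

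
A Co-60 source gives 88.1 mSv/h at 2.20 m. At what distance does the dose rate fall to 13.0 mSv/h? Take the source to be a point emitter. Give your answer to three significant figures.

5.73 m

Applying the 1/r² law, d₂ = d₁·√(I₁/I₂).
I₁/I₂ = 88.1/13.0 = 6.777, so d₂ = 2.20 × √6.777 = 5.727 m.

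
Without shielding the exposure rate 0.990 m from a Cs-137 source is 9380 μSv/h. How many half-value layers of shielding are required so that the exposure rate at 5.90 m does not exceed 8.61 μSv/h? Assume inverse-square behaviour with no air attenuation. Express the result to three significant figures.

At 5.90 m, distance alone gives 9380 × (0.990/5.90)² = 9380 × 0.02816 = 264.1 μSv/h.
Further attenuation needed: 264.1/8.61 = 30.67.
n = log₂(30.67) = 4.939 half-value layers.

4.94 half-value layers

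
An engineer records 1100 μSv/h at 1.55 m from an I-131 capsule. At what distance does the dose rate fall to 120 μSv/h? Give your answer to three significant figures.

4.69 m

By the inverse-square law, d₂ = d₁·√(I₁/I₂).
I₁/I₂ = 1100/120 = 9.167, so d₂ = 1.55 × √9.167 = 4.693 m.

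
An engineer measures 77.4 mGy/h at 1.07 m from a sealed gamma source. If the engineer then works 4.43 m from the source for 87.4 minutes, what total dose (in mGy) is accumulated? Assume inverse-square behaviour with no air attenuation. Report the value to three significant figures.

Applying the 1/r² law, rate at 4.43 m:
(1.07/4.43)² = 0.05834, so 77.4 × 0.05834 = 4.516 mGy/h.
Dose = rate × time = 4.516 mGy/h × 1.457 h = 6.580 mGy.

6.58 mGy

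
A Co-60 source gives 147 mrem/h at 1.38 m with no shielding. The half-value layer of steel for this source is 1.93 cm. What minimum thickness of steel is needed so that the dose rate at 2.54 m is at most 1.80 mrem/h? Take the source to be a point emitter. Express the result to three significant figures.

At 2.54 m, distance alone gives 147 × (1.38/2.54)² = 147 × 0.2952 = 43.39 mrem/h.
Further attenuation needed: 43.39/1.80 = 24.11.
n = log₂(24.11) = 4.592 half-value layers.
Thickness = 4.592 × 1.93 cm = 8.863 cm.

8.86 cm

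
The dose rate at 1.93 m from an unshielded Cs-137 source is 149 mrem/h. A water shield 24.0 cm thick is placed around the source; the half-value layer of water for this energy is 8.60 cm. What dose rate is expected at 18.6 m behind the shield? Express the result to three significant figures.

Distance alone: (1.93/18.6)² = 0.01077, so 149 × 0.01077 = 1.605 mrem/h.
Shield: 24.0/8.60 = 2.791 half-value layers → attenuation 2^(−2.791) = 0.1445.
Combined: 1.605 × 0.1445 = 0.2319 mrem/h.

0.232 mrem/h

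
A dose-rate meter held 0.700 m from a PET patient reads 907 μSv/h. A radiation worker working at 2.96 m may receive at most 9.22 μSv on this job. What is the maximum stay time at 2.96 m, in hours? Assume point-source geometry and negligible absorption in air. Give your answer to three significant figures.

Since intensity falls as 1/r², rate at 2.96 m:
(0.700/2.96)² = 0.05593, so 907 × 0.05593 = 50.73 μSv/h.
Stay time = 9.22 μSv ÷ 50.73 μSv/h = 0.1817 h.

0.182 h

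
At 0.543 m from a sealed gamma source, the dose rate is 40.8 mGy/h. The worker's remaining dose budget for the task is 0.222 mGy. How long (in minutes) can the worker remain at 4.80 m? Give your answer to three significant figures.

Using I₁d₁² = I₂d₂², rate at 4.80 m:
(0.543/4.80)² = 0.01280, so 40.8 × 0.01280 = 0.5222 mGy/h.
Stay time = 0.222 mGy ÷ 0.5222 mGy/h = 0.4251 h = 25.51 min.

25.5 min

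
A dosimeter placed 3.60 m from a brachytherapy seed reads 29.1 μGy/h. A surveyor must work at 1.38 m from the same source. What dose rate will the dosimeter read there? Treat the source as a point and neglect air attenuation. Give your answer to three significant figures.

198 μGy/h

Using I₁d₁² = I₂d₂², scaling from 3.60 m to 1.38 m:
(3.60/1.38)² = 6.805, so 29.1 × 6.805 = 198.0 μGy/h.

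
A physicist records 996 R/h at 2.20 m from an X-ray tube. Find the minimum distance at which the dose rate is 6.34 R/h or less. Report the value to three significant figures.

By the inverse-square law, d₂ = d₁·√(I₁/I₂).
I₁/I₂ = 996/6.34 = 157.1, so d₂ = 2.20 × √157.1 = 27.57 m.

27.6 m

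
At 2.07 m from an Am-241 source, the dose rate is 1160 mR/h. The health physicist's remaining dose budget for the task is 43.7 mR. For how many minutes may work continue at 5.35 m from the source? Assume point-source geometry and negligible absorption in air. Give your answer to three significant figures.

Applying the 1/r² law, rate at 5.35 m:
1160 × (2.07/5.35)² = 1160 × 0.1497 = 173.7 mR/h.
Stay time = 43.7 mR ÷ 173.7 mR/h = 0.2516 h = 15.10 min.

15.1 min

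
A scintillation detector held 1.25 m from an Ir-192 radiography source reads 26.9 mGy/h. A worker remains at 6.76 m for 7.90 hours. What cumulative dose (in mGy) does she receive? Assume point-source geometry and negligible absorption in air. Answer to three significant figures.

Since intensity falls as 1/r², rate at 6.76 m:
26.9 × (1.25/6.76)² = 26.9 × 0.03419 = 0.9197 mGy/h.
Dose = rate × time = 0.9197 mGy/h × 7.900 h = 7.266 mGy.

7.27 mGy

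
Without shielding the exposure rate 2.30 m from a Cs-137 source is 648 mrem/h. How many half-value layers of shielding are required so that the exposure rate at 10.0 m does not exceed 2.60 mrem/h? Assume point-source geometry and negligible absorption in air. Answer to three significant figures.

3.72 half-value layers

At 10.0 m, distance alone gives 648 × (2.30/10.0)² = 648 × 0.05290 = 34.28 mrem/h.
Further attenuation needed: 34.28/2.60 = 13.18.
n = log₂(13.18) = 3.720 half-value layers.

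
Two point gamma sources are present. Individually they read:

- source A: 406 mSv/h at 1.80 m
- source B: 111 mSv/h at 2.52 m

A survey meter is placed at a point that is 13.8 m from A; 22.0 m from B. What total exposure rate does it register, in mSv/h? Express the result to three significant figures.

8.36 mSv/h

By superposition, sum each source's inverse-square contribution:
A: 406 × (1.80/13.8)² = 6.907 mSv/h
B: 111 × (2.52/22.0)² = 1.456 mSv/h
Total = 6.907 + 1.456 = 8.363 mSv/h.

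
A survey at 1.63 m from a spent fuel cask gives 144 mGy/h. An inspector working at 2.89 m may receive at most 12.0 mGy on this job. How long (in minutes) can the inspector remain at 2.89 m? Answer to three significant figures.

15.7 min

Applying the 1/r² law, rate at 2.89 m:
(1.63/2.89)² = 0.3181, so 144 × 0.3181 = 45.81 mGy/h.
Stay time = 12.0 mGy ÷ 45.81 mGy/h = 0.2620 h = 15.72 min.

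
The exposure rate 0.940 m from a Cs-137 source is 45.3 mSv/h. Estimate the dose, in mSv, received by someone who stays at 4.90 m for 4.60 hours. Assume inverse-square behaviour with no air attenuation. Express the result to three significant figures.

Since intensity falls as 1/r², rate at 4.90 m:
(0.940/4.90)² = 0.03680, so 45.3 × 0.03680 = 1.667 mSv/h.
Dose = rate × time = 1.667 mSv/h × 4.600 h = 7.668 mSv.

7.67 mSv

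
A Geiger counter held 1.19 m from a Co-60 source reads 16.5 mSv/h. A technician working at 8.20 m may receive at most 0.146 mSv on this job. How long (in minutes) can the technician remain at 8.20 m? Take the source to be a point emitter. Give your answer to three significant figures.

By the inverse-square law, rate at 8.20 m:
(1.19/8.20)² = 0.02106, so 16.5 × 0.02106 = 0.3475 mSv/h.
Stay time = 0.146 mSv ÷ 0.3475 mSv/h = 0.4201 h = 25.21 min.

25.2 min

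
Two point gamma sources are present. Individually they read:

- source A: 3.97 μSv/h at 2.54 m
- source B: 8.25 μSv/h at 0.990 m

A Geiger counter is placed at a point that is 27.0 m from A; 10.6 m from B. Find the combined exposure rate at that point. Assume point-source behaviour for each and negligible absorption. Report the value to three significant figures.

0.107 μSv/h

Each source contributes Iᵢ·(dᵢ/rᵢ)²; contributions add.
A: 3.97 × (2.54/27.0)² = 0.03513 μSv/h
B: 8.25 × (0.990/10.6)² = 0.07196 μSv/h
Total = 0.03513 + 0.07196 = 0.1071 μSv/h.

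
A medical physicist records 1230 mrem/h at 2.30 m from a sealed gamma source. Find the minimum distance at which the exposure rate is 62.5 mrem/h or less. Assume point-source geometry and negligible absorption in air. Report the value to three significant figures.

Since intensity falls as 1/r², d₂ = d₁·√(I₁/I₂).
I₁/I₂ = 1230/62.5 = 19.68, so d₂ = 2.30 × √19.68 = 10.20 m.

10.2 m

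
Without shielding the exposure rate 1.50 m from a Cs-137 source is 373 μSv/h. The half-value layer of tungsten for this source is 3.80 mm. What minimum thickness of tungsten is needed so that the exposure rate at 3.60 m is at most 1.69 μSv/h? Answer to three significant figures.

20.0 mm

At 3.60 m, distance alone gives (1.50/3.60)² = 0.1736, so 373 × 0.1736 = 64.75 μSv/h.
Further attenuation needed: 64.75/1.69 = 38.31.
n = log₂(38.31) = 5.260 half-value layers.
Thickness = 5.260 × 3.80 mm = 19.99 mm.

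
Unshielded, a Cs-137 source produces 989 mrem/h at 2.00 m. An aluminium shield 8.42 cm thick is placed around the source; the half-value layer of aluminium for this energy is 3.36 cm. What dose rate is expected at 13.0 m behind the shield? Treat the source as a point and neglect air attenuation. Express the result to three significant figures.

4.12 mrem/h

Distance alone: (2.00/13.0)² = 0.02367, so 989 × 0.02367 = 23.41 mrem/h.
Shield: 8.42/3.36 = 2.506 half-value layers → attenuation 2^(−2.506) = 0.1760.
Combined: 23.41 × 0.1760 = 4.120 mrem/h.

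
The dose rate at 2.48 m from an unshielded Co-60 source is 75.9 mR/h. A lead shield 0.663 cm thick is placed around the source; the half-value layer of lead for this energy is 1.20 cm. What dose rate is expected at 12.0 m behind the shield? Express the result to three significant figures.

2.21 mR/h

Distance alone: 75.9 × (2.48/12.0)² = 75.9 × 0.04271 = 3.242 mR/h.
Shield: 0.663/1.20 = 0.5525 half-value layers → attenuation 2^(−0.5525) = 0.6818.
Combined: 3.242 × 0.6818 = 2.210 mR/h.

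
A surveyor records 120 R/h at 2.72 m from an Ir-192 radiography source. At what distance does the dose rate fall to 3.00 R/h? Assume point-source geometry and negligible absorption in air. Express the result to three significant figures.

17.2 m

Applying the 1/r² law, d₂ = d₁·√(I₁/I₂).
I₁/I₂ = 120/3.00 = 40.00, so d₂ = 2.72 × √40.00 = 17.20 m.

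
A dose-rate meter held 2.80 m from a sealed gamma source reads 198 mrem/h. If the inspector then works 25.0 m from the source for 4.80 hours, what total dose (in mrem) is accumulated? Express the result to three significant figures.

11.9 mrem

Since intensity falls as 1/r², rate at 25.0 m:
198 × (2.80/25.0)² = 198 × 0.01254 = 2.483 mrem/h.
Dose = rate × time = 2.483 mrem/h × 4.800 h = 11.92 mrem.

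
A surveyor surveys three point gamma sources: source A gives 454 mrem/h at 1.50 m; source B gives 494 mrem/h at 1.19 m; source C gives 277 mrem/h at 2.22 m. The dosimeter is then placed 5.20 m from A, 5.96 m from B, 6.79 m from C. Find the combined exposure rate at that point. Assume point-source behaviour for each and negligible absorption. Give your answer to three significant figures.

By superposition, sum each source's inverse-square contribution:
A: 454 × (1.50/5.20)² = 37.78 mrem/h
B: 494 × (1.19/5.96)² = 19.69 mrem/h
C: 277 × (2.22/6.79)² = 29.61 mrem/h
Total = 37.78 + 19.69 + 29.61 = 87.08 mrem/h.

87.1 mrem/h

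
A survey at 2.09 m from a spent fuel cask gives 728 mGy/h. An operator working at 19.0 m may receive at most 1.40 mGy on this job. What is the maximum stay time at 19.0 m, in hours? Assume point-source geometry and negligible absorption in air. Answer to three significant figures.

0.159 h

Using I₁d₁² = I₂d₂², rate at 19.0 m:
728 × (2.09/19.0)² = 728 × 0.01210 = 8.809 mGy/h.
Stay time = 1.40 mGy ÷ 8.809 mGy/h = 0.1589 h.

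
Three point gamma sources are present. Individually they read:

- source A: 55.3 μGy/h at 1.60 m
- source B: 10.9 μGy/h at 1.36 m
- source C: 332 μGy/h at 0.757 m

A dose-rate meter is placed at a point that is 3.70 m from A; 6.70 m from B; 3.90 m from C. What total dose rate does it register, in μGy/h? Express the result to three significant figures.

Each source contributes Iᵢ·(dᵢ/rᵢ)²; contributions add.
A: 55.3 × (1.60/3.70)² = 10.34 μGy/h
B: 10.9 × (1.36/6.70)² = 0.4491 μGy/h
C: 332 × (0.757/3.90)² = 12.51 μGy/h
Total = 10.34 + 0.4491 + 12.51 = 23.30 μGy/h.

23.3 μGy/h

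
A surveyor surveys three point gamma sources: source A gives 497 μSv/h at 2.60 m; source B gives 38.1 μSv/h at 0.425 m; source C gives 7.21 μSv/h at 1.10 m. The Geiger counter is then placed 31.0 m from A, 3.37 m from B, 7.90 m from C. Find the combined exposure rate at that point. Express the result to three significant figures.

4.24 μSv/h

Each source contributes Iᵢ·(dᵢ/rᵢ)²; contributions add.
A: 497 × (2.60/31.0)² = 3.496 μSv/h
B: 38.1 × (0.425/3.37)² = 0.6060 μSv/h
C: 7.21 × (1.10/7.90)² = 0.1398 μSv/h
Total = 3.496 + 0.6060 + 0.1398 = 4.242 μSv/h.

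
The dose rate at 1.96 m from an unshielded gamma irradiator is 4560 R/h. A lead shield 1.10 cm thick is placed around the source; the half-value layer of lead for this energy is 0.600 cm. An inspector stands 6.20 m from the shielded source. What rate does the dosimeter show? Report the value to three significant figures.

128 R/h

Distance alone: (1.96/6.20)² = 0.09994, so 4560 × 0.09994 = 455.7 R/h.
Shield: 1.10/0.600 = 1.833 half-value layers → attenuation 2^(−1.833) = 0.2807.
Combined: 455.7 × 0.2807 = 127.9 R/h.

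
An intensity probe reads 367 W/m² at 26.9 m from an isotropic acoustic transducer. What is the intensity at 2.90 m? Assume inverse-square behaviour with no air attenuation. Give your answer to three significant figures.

31600 W/m²

By the inverse-square law, the rate at 2.90 m is
367 × (26.9/2.90)² = 367 × 86.04 = 31580 W/m².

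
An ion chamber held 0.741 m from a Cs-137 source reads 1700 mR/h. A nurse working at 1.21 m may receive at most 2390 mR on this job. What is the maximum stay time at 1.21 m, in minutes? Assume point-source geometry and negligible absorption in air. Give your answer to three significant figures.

225 min

Using I₁d₁² = I₂d₂², rate at 1.21 m:
1700 × (0.741/1.21)² = 1700 × 0.3750 = 637.5 mR/h.
Stay time = 2390 mR ÷ 637.5 mR/h = 3.749 h = 224.9 min.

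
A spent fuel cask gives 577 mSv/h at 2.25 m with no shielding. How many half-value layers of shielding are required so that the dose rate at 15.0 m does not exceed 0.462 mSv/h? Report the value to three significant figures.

4.81 half-value layers

At 15.0 m, distance alone gives (2.25/15.0)² = 0.02250, so 577 × 0.02250 = 12.98 mSv/h.
Further attenuation needed: 12.98/0.462 = 28.10.
n = log₂(28.10) = 4.812 half-value layers.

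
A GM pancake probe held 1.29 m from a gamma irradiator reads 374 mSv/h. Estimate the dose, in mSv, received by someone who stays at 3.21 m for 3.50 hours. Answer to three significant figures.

211 mSv

Applying the 1/r² law, rate at 3.21 m:
374 × (1.29/3.21)² = 374 × 0.1615 = 60.40 mSv/h.
Dose = rate × time = 60.40 mSv/h × 3.500 h = 211.4 mSv.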